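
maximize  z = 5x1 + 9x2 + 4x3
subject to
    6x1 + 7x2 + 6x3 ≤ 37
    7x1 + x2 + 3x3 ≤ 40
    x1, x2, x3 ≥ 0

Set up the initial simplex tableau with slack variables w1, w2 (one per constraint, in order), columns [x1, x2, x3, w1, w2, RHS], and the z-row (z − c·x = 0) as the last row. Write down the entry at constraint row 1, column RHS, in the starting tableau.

The RHS of constraint 1 is b_1 = 37.

37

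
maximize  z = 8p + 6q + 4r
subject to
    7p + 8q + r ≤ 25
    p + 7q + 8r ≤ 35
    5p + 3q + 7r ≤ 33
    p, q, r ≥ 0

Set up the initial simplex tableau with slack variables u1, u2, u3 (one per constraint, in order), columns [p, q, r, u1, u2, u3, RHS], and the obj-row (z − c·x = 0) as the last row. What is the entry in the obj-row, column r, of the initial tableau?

The obj-row carries the negated objective coefficients: the r entry is -4.

-4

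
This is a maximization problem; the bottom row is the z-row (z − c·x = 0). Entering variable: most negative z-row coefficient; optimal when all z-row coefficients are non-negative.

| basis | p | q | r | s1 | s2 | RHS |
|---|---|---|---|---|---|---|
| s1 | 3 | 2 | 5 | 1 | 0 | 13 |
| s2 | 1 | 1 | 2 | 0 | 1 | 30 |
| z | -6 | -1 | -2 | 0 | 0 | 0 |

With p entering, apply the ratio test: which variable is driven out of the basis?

Column p entries and ratios — s1: 13/3 = 13/3; s2: 30/1 = 30.
Smallest ratio is 13/3 in the row of s1, so s1 leaves.

s1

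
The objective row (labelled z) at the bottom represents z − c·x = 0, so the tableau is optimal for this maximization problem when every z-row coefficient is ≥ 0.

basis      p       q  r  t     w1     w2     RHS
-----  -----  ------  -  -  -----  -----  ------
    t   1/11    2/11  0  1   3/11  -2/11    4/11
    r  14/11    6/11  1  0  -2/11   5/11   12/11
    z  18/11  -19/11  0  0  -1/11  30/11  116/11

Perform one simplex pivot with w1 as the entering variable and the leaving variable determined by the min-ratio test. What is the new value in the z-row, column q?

-5/3

Ratio test on column w1 — row 1: (4/11)/(3/11) = 4/3; row 2: entry -2/11 ≤ 0. Minimum is 4/3 at row 1 (t leaves); pivot element 3/11.
Divide row 1 by 3/11; eliminate column w1 from the other rows.
z-row update in column q: -19/11 − (-1/11)·(2/3) = -5/3.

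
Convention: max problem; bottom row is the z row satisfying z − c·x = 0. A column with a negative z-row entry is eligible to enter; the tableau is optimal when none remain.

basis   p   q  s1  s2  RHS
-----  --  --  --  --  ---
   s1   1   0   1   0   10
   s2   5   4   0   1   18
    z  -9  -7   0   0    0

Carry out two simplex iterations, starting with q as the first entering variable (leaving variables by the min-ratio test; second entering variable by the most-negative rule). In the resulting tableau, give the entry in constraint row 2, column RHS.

18/5

Ratio test on column q — row 1: entry 0 ≤ 0; row 2: 18/4 = 9/2. Minimum is 9/2 at row 2 (s2 leaves); pivot element 4.
Divide row 2 by 4; eliminate column q from the other rows.
Second iteration: most negative z-row entry is -1/4 in column p, so p enters.
Ratio test on column p — row 1: 10/1 = 10; row 2: (9/2)/(5/4) = 18/5. Minimum is 18/5 at row 2 (q leaves); pivot element 5/4.
Divide row 2 by 5/4; eliminate column p from the other rows.
After both pivots, the entry at constraint row 2, column RHS is 18/5.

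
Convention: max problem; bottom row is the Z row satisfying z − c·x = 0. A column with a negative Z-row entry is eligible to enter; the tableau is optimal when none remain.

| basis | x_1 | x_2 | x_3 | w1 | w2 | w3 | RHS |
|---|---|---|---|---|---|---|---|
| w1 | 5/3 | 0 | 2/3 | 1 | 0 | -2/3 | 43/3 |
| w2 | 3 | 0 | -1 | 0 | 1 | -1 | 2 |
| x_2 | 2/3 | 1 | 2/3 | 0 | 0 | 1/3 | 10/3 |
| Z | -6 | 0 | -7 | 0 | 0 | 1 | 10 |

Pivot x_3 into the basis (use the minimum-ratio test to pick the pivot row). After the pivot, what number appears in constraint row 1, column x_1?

1

Ratio test on column x_3 — row 1: (43/3)/(2/3) = 43/2; row 2: entry -1 ≤ 0; row 3: (10/3)/(2/3) = 5. Minimum is 5 at row 3 (x_2 leaves); pivot element 2/3.
Divide row 3 by 2/3; eliminate column x_3 from the other rows.
Row 1 update in column x_1: 5/3 − (2/3)·1 = 1.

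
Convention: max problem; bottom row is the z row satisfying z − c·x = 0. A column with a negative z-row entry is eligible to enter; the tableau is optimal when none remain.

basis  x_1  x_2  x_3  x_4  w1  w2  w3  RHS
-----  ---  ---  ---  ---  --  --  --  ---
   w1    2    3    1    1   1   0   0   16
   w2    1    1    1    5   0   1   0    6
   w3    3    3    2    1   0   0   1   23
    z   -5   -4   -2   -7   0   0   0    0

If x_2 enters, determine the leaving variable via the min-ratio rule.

w1

Column x_2 entries and ratios — w1: 16/3 = 16/3; w2: 6/1 = 6; w3: 23/3 = 23/3.
Smallest ratio is 16/3 in the row of w1, so w1 leaves.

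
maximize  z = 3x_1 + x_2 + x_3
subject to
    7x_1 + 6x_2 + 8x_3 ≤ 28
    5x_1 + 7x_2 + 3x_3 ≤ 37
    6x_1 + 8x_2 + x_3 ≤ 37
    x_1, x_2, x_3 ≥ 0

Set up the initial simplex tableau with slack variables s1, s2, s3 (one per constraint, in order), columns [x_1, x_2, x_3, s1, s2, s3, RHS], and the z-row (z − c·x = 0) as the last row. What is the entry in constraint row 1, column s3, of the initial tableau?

0

Slack s3 belongs to constraint 3; its column is the unit vector e_3, so the entry in row 1 is 0.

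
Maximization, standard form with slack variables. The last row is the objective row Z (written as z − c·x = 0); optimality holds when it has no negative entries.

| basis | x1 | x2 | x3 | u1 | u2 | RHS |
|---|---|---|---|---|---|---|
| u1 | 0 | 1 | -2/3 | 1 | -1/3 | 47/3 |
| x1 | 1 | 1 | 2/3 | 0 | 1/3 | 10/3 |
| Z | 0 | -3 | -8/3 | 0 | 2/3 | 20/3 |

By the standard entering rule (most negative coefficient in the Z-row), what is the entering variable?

x2

Negative Z-row entries: x2: -3, x3: -8/3.
The most negative is -3 in column x2, so x2 enters.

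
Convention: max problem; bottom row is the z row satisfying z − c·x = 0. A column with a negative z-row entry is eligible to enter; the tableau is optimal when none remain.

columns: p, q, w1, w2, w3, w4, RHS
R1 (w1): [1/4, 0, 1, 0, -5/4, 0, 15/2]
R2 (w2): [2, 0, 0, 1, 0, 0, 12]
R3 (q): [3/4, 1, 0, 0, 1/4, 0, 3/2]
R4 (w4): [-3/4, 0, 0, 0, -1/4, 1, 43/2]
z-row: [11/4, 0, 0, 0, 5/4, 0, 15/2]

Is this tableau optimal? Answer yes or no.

yes

Every z-row coefficient is ≥ 0, so the tableau is optimal.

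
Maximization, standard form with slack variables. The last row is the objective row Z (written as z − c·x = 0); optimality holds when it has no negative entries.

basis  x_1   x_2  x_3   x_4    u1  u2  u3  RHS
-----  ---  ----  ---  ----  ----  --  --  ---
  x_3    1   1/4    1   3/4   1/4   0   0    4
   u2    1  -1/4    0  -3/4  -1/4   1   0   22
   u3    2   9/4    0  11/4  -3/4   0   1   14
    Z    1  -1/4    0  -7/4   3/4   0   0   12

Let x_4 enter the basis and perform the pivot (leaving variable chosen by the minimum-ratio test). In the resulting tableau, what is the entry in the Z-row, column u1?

3/11

Ratio test on column x_4 — row 1: 4/(3/4) = 16/3; row 2: entry -3/4 ≤ 0; row 3: 14/(11/4) = 56/11. Minimum is 56/11 at row 3 (u3 leaves); pivot element 11/4.
Divide row 3 by 11/4; eliminate column x_4 from the other rows.
Z-row update in column u1: 3/4 − (-7/4)·(-3/11) = 3/11.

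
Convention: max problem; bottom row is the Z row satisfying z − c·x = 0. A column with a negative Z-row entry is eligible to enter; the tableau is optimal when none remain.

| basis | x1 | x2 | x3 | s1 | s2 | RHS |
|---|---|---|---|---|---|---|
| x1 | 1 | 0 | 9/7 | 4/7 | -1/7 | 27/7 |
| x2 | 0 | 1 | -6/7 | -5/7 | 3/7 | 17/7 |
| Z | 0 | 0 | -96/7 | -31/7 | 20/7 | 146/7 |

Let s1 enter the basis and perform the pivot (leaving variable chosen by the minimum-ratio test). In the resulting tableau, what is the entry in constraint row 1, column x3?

Ratio test on column s1 — row 1: (27/7)/(4/7) = 27/4; row 2: entry -5/7 ≤ 0. Minimum is 27/4 at row 1 (x1 leaves); pivot element 4/7.
Divide row 1 by 4/7; eliminate column s1 from the other rows.
In the new row 1, the x3 entry is the old entry divided by the pivot: (9/7)/(4/7) = 9/4.

9/4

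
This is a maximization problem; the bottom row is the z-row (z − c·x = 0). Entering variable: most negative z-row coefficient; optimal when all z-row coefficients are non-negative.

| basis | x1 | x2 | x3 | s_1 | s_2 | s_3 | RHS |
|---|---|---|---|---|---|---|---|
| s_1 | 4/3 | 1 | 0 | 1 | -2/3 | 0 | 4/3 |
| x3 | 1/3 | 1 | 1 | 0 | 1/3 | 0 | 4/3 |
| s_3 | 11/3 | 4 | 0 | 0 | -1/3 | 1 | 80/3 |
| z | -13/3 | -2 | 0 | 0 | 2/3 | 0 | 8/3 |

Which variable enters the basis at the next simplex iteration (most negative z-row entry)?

x1

Negative z-row entries: x1: -13/3, x2: -2.
The most negative is -13/3 in column x1, so x1 enters.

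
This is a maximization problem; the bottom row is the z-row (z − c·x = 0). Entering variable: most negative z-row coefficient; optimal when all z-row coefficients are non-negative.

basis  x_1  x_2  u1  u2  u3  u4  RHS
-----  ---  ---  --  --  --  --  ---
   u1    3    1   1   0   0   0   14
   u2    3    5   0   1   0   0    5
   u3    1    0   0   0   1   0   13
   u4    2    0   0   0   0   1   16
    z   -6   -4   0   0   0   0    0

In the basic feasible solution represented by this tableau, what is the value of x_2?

x_2 is not in the basis, so in the current basic feasible solution x_2 = 0.

0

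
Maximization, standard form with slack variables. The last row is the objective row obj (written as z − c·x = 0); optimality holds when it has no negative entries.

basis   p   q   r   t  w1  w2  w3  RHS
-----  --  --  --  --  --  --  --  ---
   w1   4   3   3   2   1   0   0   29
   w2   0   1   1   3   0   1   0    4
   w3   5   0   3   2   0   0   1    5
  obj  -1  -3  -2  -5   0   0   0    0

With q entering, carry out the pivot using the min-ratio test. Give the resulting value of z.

12

Ratio test on column q — row 1: 29/3 = 29/3; row 2: 4/1 = 4; row 3: entry 0 ≤ 0. Minimum is 4 at row 2 (w2 leaves); pivot element 1.
Pivot on row 2; the obj-row RHS becomes 0 − (-3)·4 = 12.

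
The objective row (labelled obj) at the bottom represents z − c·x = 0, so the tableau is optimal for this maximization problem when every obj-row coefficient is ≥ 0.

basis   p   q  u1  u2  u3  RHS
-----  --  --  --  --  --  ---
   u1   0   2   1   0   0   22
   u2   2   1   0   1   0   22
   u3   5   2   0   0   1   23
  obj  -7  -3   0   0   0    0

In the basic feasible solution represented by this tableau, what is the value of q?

q is not in the basis, so in the current basic feasible solution q = 0.

0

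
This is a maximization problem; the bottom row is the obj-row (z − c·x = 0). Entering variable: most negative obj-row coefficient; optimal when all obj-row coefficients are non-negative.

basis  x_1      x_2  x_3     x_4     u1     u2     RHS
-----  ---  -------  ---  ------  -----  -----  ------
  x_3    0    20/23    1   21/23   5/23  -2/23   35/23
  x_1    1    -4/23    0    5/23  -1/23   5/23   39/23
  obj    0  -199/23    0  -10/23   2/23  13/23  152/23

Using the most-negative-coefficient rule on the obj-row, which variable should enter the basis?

Negative obj-row entries: x_2: -199/23, x_4: -10/23.
The most negative is -199/23 in column x_2, so x_2 enters.

x_2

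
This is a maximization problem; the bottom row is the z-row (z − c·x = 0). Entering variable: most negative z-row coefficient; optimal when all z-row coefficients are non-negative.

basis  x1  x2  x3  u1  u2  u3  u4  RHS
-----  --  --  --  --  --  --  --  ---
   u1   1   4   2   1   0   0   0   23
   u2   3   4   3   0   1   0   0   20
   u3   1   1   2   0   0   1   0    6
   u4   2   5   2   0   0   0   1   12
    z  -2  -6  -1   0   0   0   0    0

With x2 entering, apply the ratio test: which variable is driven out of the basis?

u4

Column x2 entries and ratios — u1: 23/4 = 23/4; u2: 20/4 = 5; u3: 6/1 = 6; u4: 12/5 = 12/5.
Smallest ratio is 12/5 in the row of u4, so u4 leaves.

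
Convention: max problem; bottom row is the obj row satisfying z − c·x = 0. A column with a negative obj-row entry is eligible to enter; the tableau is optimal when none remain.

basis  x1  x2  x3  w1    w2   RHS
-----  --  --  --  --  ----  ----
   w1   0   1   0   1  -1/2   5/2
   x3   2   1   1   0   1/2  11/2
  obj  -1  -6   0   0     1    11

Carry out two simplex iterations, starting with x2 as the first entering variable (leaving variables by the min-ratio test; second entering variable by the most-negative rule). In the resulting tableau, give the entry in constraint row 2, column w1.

Ratio test on column x2 — row 1: (5/2)/1 = 5/2; row 2: (11/2)/1 = 11/2. Minimum is 5/2 at row 1 (w1 leaves); pivot element 1.
Divide row 1 by 1; eliminate column x2 from the other rows.
Second iteration: most negative obj-row entry is -2 in column w2, so w2 enters.
Ratio test on column w2 — row 1: entry -1/2 ≤ 0; row 2: 3/1 = 3. Minimum is 3 at row 2 (x3 leaves); pivot element 1.
Divide row 2 by 1; eliminate column w2 from the other rows.
After both pivots, the entry at constraint row 2, column w1 is -1.

-1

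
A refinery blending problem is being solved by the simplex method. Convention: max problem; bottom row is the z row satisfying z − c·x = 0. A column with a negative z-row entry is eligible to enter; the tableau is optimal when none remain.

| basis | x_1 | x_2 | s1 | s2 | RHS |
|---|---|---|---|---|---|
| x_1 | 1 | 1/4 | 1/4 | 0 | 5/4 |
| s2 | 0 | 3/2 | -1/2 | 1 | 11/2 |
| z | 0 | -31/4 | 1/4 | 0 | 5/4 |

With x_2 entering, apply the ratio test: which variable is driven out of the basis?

Column x_2 entries and ratios — x_1: (5/4)/(1/4) = 5; s2: (11/2)/(3/2) = 11/3.
Smallest ratio is 11/3 in the row of s2, so s2 leaves.

s2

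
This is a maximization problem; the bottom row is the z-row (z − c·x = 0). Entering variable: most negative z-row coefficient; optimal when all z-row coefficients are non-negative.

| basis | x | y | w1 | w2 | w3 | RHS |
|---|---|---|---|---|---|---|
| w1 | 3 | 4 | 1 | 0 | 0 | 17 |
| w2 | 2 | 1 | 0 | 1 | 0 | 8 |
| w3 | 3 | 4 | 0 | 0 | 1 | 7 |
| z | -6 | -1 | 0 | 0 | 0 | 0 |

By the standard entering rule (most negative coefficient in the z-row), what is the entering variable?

x

Negative z-row entries: x: -6, y: -1.
The most negative is -6 in column x, so x enters.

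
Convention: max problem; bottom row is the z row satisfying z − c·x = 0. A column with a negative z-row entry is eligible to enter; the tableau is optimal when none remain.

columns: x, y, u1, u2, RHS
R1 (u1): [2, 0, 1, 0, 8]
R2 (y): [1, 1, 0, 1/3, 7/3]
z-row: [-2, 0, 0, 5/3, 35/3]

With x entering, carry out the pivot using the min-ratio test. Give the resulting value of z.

49/3

Ratio test on column x — row 1: 8/2 = 4; row 2: (7/3)/1 = 7/3. Minimum is 7/3 at row 2 (y leaves); pivot element 1.
Pivot on row 2; the z-row RHS becomes 35/3 − (-2)·(7/3) = 49/3.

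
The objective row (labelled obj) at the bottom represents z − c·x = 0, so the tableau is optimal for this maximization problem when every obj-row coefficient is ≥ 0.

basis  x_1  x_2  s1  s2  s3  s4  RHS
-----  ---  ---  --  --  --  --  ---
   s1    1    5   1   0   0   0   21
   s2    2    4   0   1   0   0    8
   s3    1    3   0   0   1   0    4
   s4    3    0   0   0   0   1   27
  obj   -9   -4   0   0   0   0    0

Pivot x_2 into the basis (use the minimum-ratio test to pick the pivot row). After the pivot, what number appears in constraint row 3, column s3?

Ratio test on column x_2 — row 1: 21/5 = 21/5; row 2: 8/4 = 2; row 3: 4/3 = 4/3; row 4: entry 0 ≤ 0. Minimum is 4/3 at row 3 (s3 leaves); pivot element 3.
Divide row 3 by 3; eliminate column x_2 from the other rows.
In the new row 3, the s3 entry is the old entry divided by the pivot: 1/3 = 1/3.

1/3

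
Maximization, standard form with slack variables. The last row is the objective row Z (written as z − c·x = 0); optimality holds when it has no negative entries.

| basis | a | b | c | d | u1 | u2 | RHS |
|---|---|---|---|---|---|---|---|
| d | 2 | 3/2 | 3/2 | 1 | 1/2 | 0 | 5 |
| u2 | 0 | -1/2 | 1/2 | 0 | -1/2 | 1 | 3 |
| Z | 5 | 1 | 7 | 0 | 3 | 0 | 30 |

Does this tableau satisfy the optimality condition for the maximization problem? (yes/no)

yes

Every Z-row coefficient is ≥ 0, so the tableau is optimal.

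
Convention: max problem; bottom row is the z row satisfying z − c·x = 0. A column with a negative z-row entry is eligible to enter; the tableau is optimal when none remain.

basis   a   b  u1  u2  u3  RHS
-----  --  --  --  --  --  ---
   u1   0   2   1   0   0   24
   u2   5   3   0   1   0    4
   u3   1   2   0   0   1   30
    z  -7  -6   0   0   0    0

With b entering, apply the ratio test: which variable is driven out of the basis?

u2

Column b entries and ratios — u1: 24/2 = 12; u2: 4/3 = 4/3; u3: 30/2 = 15.
Smallest ratio is 4/3 in the row of u2, so u2 leaves.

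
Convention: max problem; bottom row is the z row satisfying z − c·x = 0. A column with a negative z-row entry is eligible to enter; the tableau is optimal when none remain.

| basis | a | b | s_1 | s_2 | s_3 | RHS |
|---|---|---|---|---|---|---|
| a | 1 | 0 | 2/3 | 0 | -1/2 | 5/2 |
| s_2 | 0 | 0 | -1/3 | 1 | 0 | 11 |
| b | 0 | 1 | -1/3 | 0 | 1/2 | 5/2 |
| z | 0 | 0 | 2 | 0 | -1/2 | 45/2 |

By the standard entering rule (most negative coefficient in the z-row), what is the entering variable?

s_3

Negative z-row entries: s_3: -1/2.
The most negative is -1/2 in column s_3, so s_3 enters.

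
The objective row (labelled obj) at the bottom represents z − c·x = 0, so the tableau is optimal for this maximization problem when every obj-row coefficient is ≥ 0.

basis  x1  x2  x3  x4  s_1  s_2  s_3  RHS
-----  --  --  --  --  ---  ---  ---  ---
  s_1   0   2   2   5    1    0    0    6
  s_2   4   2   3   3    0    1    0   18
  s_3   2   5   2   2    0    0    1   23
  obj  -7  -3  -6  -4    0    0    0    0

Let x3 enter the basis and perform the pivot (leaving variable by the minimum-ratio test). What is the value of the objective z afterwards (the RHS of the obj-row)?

Ratio test on column x3 — row 1: 6/2 = 3; row 2: 18/3 = 6; row 3: 23/2 = 23/2. Minimum is 3 at row 1 (s_1 leaves); pivot element 2.
Pivot on row 1; the obj-row RHS becomes 0 − (-6)·3 = 18.

18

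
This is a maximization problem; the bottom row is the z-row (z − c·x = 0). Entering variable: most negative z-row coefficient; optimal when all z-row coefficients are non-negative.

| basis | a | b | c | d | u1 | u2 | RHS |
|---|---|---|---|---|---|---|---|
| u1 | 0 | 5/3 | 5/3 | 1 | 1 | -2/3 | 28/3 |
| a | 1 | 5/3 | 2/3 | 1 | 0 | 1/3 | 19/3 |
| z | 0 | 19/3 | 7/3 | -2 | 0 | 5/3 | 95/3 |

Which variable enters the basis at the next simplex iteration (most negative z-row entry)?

Negative z-row entries: d: -2.
The most negative is -2 in column d, so d enters.

d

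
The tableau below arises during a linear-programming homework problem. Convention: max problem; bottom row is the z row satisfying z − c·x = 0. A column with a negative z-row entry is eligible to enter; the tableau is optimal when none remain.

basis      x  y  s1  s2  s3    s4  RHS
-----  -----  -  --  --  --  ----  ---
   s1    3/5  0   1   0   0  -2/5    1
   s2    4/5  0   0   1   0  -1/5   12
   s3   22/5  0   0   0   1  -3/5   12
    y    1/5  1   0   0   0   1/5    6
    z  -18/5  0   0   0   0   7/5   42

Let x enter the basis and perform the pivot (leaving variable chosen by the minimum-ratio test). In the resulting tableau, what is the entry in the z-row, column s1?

Ratio test on column x — row 1: 1/(3/5) = 5/3; row 2: 12/(4/5) = 15; row 3: 12/(22/5) = 30/11; row 4: 6/(1/5) = 30. Minimum is 5/3 at row 1 (s1 leaves); pivot element 3/5.
Divide row 1 by 3/5; eliminate column x from the other rows.
z-row update in column s1: 0 − (-18/5)·(5/3) = 6.

6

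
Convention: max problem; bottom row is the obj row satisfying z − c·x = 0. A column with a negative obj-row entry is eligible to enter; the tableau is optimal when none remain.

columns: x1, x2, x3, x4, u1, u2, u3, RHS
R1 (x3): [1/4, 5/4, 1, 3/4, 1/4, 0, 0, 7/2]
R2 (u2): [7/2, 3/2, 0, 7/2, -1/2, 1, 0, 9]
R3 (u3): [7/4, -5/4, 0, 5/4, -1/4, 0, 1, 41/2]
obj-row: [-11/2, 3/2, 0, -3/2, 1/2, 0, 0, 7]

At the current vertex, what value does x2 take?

0

x2 is not in the basis, so in the current basic feasible solution x2 = 0.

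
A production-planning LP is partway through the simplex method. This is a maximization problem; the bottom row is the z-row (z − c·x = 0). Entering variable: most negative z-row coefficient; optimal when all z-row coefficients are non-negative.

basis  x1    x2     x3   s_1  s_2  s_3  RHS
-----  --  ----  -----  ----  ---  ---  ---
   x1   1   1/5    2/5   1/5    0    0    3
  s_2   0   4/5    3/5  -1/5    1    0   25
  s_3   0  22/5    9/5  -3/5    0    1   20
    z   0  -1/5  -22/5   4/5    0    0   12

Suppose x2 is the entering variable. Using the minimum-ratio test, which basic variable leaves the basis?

Column x2 entries and ratios — x1: 3/(1/5) = 15; s_2: 25/(4/5) = 125/4; s_3: 20/(22/5) = 50/11.
Smallest ratio is 50/11 in the row of s_3, so s_3 leaves.

s_3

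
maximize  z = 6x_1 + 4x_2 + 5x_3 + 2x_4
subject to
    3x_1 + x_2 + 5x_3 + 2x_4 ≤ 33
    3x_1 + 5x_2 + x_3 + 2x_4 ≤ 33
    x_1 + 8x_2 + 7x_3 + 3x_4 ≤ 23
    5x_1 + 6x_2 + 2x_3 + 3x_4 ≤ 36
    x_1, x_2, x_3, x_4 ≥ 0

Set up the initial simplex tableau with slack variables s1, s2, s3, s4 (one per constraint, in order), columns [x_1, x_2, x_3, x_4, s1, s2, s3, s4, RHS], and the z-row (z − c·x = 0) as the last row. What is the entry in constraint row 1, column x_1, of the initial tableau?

Constraint 1 has coefficient 3 on x_1.

3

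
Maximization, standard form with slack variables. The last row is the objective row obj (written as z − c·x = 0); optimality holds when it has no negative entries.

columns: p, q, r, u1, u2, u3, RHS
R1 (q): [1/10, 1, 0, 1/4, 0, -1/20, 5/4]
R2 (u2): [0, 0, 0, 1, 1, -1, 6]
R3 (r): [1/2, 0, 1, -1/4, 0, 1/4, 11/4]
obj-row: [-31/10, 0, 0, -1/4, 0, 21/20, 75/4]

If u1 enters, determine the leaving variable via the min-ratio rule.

Column u1 entries and ratios — q: (5/4)/(1/4) = 5; u2: 6/1 = 6; r: -1/4 ≤ 0, skip.
Smallest ratio is 5 in the row of q, so q leaves.

q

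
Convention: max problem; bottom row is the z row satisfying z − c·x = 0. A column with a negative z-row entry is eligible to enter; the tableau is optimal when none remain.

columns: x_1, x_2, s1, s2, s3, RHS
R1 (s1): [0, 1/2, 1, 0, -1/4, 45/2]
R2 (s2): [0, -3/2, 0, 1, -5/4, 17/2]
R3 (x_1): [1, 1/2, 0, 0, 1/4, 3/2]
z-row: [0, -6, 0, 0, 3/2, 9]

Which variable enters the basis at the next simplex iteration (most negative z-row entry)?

Negative z-row entries: x_2: -6.
The most negative is -6 in column x_2, so x_2 enters.

x_2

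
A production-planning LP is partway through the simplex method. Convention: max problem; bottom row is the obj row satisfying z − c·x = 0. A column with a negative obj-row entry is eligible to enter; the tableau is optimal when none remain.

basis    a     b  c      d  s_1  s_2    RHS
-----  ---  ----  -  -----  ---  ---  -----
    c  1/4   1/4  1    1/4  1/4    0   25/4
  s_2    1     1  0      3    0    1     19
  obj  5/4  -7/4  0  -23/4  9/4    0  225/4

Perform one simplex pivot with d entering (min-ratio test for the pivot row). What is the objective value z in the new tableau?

Ratio test on column d — row 1: (25/4)/(1/4) = 25; row 2: 19/3 = 19/3. Minimum is 19/3 at row 2 (s_2 leaves); pivot element 3.
Pivot on row 2; the obj-row RHS becomes 225/4 − (-23/4)·(19/3) = 278/3.

278/3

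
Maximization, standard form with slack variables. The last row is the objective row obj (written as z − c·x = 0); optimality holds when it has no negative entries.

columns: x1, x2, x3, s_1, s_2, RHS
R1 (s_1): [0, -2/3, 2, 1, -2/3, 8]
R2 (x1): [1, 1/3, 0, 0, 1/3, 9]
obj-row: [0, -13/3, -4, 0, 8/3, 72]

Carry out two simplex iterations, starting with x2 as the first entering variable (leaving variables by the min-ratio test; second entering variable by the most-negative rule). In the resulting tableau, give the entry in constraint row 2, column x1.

Ratio test on column x2 — row 1: entry -2/3 ≤ 0; row 2: 9/(1/3) = 27. Minimum is 27 at row 2 (x1 leaves); pivot element 1/3.
Divide row 2 by 1/3; eliminate column x2 from the other rows.
Second iteration: most negative obj-row entry is -4 in column x3, so x3 enters.
Ratio test on column x3 — row 1: 26/2 = 13; row 2: entry 0 ≤ 0. Minimum is 13 at row 1 (s_1 leaves); pivot element 2.
Divide row 1 by 2; eliminate column x3 from the other rows.
After both pivots, the entry at constraint row 2, column x1 is 3.

3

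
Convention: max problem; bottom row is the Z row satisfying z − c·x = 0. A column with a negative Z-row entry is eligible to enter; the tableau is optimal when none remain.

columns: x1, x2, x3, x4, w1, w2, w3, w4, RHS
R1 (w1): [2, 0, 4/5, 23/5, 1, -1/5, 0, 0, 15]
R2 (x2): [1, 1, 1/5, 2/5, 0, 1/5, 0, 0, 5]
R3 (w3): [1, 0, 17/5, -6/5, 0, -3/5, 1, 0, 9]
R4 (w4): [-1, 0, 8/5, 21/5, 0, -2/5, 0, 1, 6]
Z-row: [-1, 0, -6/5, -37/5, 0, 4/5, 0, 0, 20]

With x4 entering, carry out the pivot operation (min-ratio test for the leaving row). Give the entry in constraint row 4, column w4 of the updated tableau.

5/21

Ratio test on column x4 — row 1: 15/(23/5) = 75/23; row 2: 5/(2/5) = 25/2; row 3: entry -6/5 ≤ 0; row 4: 6/(21/5) = 10/7. Minimum is 10/7 at row 4 (w4 leaves); pivot element 21/5.
Divide row 4 by 21/5; eliminate column x4 from the other rows.
In the new row 4, the w4 entry is the old entry divided by the pivot: 1/(21/5) = 5/21.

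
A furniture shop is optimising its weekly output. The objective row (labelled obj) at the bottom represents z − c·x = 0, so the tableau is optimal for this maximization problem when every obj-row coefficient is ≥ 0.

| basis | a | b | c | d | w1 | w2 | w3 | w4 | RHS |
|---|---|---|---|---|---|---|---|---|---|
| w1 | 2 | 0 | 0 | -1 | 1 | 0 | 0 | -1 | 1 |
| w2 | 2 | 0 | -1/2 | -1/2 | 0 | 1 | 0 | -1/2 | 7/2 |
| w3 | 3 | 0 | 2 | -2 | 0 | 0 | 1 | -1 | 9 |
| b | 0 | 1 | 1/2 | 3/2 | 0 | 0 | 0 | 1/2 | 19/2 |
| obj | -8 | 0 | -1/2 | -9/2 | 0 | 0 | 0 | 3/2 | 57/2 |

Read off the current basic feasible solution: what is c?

c is not in the basis, so in the current basic feasible solution c = 0.

0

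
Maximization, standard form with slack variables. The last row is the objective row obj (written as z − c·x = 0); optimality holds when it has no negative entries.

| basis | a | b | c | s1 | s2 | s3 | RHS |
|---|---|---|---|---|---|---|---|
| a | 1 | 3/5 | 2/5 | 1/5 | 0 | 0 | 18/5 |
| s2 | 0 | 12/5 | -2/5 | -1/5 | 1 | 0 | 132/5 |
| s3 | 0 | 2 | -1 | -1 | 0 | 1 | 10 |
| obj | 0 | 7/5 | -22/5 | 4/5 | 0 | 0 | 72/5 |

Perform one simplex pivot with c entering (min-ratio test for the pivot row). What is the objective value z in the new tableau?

Ratio test on column c — row 1: (18/5)/(2/5) = 9; row 2: entry -2/5 ≤ 0; row 3: entry -1 ≤ 0. Minimum is 9 at row 1 (a leaves); pivot element 2/5.
Pivot on row 1; the obj-row RHS becomes 72/5 − (-22/5)·9 = 54.

54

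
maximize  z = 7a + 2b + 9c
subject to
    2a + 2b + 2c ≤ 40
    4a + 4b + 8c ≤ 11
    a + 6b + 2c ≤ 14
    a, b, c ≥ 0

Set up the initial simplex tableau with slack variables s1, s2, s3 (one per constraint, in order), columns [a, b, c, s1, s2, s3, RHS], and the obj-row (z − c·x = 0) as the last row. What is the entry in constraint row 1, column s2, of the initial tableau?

0

Slack s2 belongs to constraint 2; its column is the unit vector e_2, so the entry in row 1 is 0.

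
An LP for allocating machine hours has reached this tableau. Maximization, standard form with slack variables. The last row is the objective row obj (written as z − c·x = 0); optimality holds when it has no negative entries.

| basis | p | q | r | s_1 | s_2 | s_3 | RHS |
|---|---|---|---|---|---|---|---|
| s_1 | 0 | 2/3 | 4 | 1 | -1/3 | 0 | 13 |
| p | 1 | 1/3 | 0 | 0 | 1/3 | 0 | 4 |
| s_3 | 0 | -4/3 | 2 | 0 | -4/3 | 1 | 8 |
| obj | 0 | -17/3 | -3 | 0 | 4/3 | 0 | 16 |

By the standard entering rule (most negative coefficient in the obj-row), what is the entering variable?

Negative obj-row entries: q: -17/3, r: -3.
The most negative is -17/3 in column q, so q enters.

q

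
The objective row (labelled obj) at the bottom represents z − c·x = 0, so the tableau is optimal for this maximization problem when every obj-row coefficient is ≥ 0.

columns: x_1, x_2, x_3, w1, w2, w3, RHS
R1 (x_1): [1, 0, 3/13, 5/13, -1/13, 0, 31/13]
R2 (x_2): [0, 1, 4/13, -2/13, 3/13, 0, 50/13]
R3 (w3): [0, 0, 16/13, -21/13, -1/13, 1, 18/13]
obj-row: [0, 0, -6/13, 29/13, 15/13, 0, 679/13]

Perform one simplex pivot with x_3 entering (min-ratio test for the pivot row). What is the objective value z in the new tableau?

211/4

Ratio test on column x_3 — row 1: (31/13)/(3/13) = 31/3; row 2: (50/13)/(4/13) = 25/2; row 3: (18/13)/(16/13) = 9/8. Minimum is 9/8 at row 3 (w3 leaves); pivot element 16/13.
Pivot on row 3; the obj-row RHS becomes 679/13 − (-6/13)·(9/8) = 211/4.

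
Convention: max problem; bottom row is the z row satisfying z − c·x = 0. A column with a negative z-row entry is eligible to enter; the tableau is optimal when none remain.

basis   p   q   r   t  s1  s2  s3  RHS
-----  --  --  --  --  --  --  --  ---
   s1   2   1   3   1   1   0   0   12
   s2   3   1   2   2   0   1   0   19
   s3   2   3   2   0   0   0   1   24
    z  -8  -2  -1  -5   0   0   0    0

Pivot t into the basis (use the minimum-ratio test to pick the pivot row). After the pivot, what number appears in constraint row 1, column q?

1/2

Ratio test on column t — row 1: 12/1 = 12; row 2: 19/2 = 19/2; row 3: entry 0 ≤ 0. Minimum is 19/2 at row 2 (s2 leaves); pivot element 2.
Divide row 2 by 2; eliminate column t from the other rows.
Row 1 update in column q: 1 − 1·(1/2) = 1/2.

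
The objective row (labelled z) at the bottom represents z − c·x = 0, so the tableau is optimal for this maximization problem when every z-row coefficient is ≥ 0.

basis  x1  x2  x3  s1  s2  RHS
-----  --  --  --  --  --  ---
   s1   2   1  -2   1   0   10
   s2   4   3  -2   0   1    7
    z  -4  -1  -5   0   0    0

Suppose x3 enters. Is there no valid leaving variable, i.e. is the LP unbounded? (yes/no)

yes

Every constraint-row entry in column x3 is ≤ 0, so increasing x3 is unbounded.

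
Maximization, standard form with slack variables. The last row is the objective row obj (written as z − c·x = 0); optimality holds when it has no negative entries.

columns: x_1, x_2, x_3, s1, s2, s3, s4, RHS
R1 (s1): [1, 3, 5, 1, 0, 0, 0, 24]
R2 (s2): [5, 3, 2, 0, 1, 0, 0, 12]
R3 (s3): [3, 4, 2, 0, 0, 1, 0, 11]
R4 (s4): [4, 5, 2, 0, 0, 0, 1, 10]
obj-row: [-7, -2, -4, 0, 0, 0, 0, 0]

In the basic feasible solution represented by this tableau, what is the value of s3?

11

s3 is basic (row 3); its value is the RHS of that row, 11.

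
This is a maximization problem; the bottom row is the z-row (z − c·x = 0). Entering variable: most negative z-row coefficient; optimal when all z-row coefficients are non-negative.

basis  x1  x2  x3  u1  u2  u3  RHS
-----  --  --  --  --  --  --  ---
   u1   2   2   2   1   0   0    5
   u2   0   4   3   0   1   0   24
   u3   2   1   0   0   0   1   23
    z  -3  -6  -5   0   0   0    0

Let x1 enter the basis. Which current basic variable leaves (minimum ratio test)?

Column x1 entries and ratios — u1: 5/2 = 5/2; u2: 0 ≤ 0, skip; u3: 23/2 = 23/2.
Smallest ratio is 5/2 in the row of u1, so u1 leaves.

u1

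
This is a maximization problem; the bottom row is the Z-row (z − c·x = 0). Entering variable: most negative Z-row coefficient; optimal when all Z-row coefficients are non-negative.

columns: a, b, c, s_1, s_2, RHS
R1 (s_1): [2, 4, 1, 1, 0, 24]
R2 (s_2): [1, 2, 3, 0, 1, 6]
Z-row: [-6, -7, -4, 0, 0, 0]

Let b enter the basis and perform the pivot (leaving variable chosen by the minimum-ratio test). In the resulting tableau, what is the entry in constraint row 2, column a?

Ratio test on column b — row 1: 24/4 = 6; row 2: 6/2 = 3. Minimum is 3 at row 2 (s_2 leaves); pivot element 2.
Divide row 2 by 2; eliminate column b from the other rows.
In the new row 2, the a entry is the old entry divided by the pivot: 1/2 = 1/2.

1/2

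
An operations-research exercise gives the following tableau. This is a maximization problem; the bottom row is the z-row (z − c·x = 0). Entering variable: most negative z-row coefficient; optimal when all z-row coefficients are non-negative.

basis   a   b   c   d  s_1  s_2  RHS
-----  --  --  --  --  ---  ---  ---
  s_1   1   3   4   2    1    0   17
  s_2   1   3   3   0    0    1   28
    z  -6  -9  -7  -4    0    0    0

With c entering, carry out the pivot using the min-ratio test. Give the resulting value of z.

119/4

Ratio test on column c — row 1: 17/4 = 17/4; row 2: 28/3 = 28/3. Minimum is 17/4 at row 1 (s_1 leaves); pivot element 4.
Pivot on row 1; the z-row RHS becomes 0 − (-7)·(17/4) = 119/4.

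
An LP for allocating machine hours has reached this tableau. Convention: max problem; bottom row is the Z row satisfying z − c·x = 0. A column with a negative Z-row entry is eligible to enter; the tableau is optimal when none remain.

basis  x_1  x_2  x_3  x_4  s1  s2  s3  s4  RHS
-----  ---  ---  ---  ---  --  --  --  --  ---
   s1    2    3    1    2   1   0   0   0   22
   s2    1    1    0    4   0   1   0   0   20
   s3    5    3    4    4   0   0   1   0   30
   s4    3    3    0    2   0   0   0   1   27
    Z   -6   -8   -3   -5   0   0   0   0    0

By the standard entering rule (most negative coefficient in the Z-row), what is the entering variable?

Negative Z-row entries: x_1: -6, x_2: -8, x_3: -3, x_4: -5.
The most negative is -8 in column x_2, so x_2 enters.

x_2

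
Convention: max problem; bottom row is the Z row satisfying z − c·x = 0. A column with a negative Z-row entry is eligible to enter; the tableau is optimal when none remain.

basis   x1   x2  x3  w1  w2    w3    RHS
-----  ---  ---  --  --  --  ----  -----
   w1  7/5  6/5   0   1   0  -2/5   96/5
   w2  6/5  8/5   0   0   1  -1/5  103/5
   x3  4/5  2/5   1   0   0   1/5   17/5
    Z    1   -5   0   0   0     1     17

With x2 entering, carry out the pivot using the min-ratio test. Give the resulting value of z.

Ratio test on column x2 — row 1: (96/5)/(6/5) = 16; row 2: (103/5)/(8/5) = 103/8; row 3: (17/5)/(2/5) = 17/2. Minimum is 17/2 at row 3 (x3 leaves); pivot element 2/5.
Pivot on row 3; the Z-row RHS becomes 17 − (-5)·(17/2) = 119/2.

119/2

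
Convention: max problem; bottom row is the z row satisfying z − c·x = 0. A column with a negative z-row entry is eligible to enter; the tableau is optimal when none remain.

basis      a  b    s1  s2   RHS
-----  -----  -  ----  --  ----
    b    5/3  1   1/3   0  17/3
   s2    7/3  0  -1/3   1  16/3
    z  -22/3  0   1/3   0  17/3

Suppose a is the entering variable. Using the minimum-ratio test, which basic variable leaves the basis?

s2

Column a entries and ratios — b: (17/3)/(5/3) = 17/5; s2: (16/3)/(7/3) = 16/7.
Smallest ratio is 16/7 in the row of s2, so s2 leaves.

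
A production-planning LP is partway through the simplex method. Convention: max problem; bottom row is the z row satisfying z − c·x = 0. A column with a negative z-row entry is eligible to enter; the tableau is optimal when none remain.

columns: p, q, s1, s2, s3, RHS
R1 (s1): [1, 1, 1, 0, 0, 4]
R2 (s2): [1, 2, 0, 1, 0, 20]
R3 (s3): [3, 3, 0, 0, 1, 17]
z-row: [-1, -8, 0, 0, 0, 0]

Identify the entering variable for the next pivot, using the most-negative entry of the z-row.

Negative z-row entries: p: -1, q: -8.
The most negative is -8 in column q, so q enters.

q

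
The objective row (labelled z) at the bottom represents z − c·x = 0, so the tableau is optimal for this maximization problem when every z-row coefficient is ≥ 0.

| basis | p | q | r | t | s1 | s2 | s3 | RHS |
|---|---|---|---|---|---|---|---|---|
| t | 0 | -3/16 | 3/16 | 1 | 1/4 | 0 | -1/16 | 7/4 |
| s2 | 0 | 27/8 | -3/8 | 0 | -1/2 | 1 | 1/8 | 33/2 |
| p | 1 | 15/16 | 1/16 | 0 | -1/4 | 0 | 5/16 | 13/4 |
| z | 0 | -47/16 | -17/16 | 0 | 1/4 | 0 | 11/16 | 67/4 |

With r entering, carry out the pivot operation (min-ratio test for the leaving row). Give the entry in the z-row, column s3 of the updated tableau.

1/3

Ratio test on column r — row 1: (7/4)/(3/16) = 28/3; row 2: entry -3/8 ≤ 0; row 3: (13/4)/(1/16) = 52. Minimum is 28/3 at row 1 (t leaves); pivot element 3/16.
Divide row 1 by 3/16; eliminate column r from the other rows.
z-row update in column s3: 11/16 − (-17/16)·(-1/3) = 1/3.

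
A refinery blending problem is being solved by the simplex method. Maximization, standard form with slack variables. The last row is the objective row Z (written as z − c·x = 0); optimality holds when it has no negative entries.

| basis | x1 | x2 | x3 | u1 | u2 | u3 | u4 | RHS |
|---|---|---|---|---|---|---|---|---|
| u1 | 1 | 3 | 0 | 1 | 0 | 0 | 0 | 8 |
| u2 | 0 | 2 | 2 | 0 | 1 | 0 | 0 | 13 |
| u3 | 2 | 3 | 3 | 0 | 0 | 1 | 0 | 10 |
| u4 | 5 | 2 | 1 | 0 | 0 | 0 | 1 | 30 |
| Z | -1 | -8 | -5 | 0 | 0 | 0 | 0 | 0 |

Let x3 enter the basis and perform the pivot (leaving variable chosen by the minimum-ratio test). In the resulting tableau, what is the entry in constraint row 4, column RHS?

80/3

Ratio test on column x3 — row 1: entry 0 ≤ 0; row 2: 13/2 = 13/2; row 3: 10/3 = 10/3; row 4: 30/1 = 30. Minimum is 10/3 at row 3 (u3 leaves); pivot element 3.
Divide row 3 by 3; eliminate column x3 from the other rows.
Row 4 update in column RHS: 30 − 1·(10/3) = 80/3.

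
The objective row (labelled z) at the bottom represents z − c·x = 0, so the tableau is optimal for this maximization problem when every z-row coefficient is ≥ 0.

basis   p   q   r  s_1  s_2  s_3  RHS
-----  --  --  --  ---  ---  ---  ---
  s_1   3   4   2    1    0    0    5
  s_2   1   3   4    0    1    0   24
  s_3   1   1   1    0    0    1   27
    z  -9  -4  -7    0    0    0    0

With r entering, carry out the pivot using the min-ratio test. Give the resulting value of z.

35/2

Ratio test on column r — row 1: 5/2 = 5/2; row 2: 24/4 = 6; row 3: 27/1 = 27. Minimum is 5/2 at row 1 (s_1 leaves); pivot element 2.
Pivot on row 1; the z-row RHS becomes 0 − (-7)·(5/2) = 35/2.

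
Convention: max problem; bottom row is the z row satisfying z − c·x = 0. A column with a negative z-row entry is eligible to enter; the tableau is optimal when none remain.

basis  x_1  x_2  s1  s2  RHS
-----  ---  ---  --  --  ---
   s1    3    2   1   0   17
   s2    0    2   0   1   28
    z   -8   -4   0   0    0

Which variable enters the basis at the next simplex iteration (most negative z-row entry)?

Negative z-row entries: x_1: -8, x_2: -4.
The most negative is -8 in column x_1, so x_1 enters.

x_1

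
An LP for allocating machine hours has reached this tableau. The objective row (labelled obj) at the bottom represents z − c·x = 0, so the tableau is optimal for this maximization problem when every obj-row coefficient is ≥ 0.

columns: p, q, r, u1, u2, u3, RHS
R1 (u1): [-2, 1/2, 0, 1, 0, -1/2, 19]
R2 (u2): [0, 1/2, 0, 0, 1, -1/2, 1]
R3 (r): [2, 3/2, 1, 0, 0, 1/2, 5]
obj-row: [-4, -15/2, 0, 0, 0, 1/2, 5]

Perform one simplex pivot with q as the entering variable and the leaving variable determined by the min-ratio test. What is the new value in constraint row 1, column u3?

Ratio test on column q — row 1: 19/(1/2) = 38; row 2: 1/(1/2) = 2; row 3: 5/(3/2) = 10/3. Minimum is 2 at row 2 (u2 leaves); pivot element 1/2.
Divide row 2 by 1/2; eliminate column q from the other rows.
Row 1 update in column u3: -1/2 − (1/2)·(-1) = 0.

0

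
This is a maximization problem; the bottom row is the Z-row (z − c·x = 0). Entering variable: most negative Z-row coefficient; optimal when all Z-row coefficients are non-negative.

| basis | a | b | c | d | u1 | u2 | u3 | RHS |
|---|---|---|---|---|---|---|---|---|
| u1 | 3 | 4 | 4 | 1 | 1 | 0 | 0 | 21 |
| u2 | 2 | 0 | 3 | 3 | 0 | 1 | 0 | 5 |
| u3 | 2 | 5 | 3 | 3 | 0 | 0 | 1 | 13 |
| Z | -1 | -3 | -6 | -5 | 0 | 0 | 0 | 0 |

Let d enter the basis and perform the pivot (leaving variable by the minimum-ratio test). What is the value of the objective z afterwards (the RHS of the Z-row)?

Ratio test on column d — row 1: 21/1 = 21; row 2: 5/3 = 5/3; row 3: 13/3 = 13/3. Minimum is 5/3 at row 2 (u2 leaves); pivot element 3.
Pivot on row 2; the Z-row RHS becomes 0 − (-5)·(5/3) = 25/3.

25/3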